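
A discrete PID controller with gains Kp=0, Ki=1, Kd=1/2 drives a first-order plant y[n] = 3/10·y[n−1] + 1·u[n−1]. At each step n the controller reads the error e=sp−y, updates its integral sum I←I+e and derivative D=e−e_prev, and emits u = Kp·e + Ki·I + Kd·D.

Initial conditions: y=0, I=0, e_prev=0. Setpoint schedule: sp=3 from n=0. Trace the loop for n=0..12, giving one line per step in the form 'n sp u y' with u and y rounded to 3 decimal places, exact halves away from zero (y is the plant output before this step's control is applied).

(exact arithmetic carried between steps; '≈' marks a value shown rounded to 6 d.p. or computed from one; I and e_prev carry over from the previous line; the table rounds u and y to 3 d.p., halves away from zero)
n=0: y=0, sp=3, e=sp−y=3; I=3, D=e−e_prev=3; u=0·3+1·3+1/2·3=4.5; next y=3/10·0+1·4.5=4.5
n=1: y=4.5, sp=3, e=sp−y=-1.5; I=1.5, D=e−e_prev=-4.5; u=0·(-1.5)+1·1.5+1/2·(-4.5)=-0.75; next y=3/10·4.5+1·(-0.75)=0.6
n=2: y=0.6, sp=3, e=sp−y=2.4; I=3.9, D=e−e_prev=3.9; u=0·2.4+1·3.9+1/2·3.9=5.85; next y=3/10·0.6+1·5.85=6.03
n=3: y=6.03, sp=3, e=sp−y=-3.03; I=0.87, D=e−e_prev=-5.43; u=0·(-3.03)+1·0.87+1/2·(-5.43)=-1.845; next y=3/10·6.03+1·(-1.845)=-0.036
n=4: y=-0.036, sp=3, e=sp−y=3.036; I=3.906, D=e−e_prev=6.066; u=0·3.036+1·3.906+1/2·6.066=6.939; next y=3/10·(-0.036)+1·6.939=6.9282
n=5: y=6.9282, sp=3, e=sp−y=-3.9282; I=-0.0222, D=e−e_prev=-6.9642; u=0·(-3.9282)+1·(-0.0222)+1/2·(-6.9642)=-3.5043; next y=3/10·6.9282+1·(-3.5043)=-1.42584
n=6: y=-1.42584, sp=3, e=sp−y=4.42584; I=4.40364, D=e−e_prev=8.35404; u=0·4.42584+1·4.40364+1/2·8.35404=8.58066; next y=3/10·(-1.42584)+1·8.58066=8.152908
n=7: y=8.152908, sp=3, e=sp−y=-5.152908; I=-0.749268, D=e−e_prev=-9.578748; u=0·(-5.152908)+1·(-0.749268)+1/2·(-9.578748)=-5.538642; next y=3/10·8.152908+1·(-5.538642)≈-3.092770
n=8: y≈-3.092770, sp=3, e=sp−y≈6.092770; I≈5.343502, D=e−e_prev≈11.245678; u=0·6.092770+1·5.343502+1/2·11.245678≈10.966340; next y=3/10·(-3.092770)+1·10.966340≈10.038510
n=9: y≈10.038510, sp=3, e=sp−y≈-7.038510; I≈-1.695008, D=e−e_prev≈-13.131279; u=0·(-7.038510)+1·(-1.695008)+1/2·(-13.131279)≈-8.260647; next y=3/10·10.038510+1·(-8.260647)≈-5.249095
n=10: y≈-5.249095, sp=3, e=sp−y≈8.249095; I≈6.554087, D=e−e_prev≈15.287604; u=0·8.249095+1·6.554087+1/2·15.287604≈14.197889; next y=3/10·(-5.249095)+1·14.197889≈12.623160
n=11: y≈12.623160, sp=3, e=sp−y≈-9.623160; I≈-3.069074, D=e−e_prev≈-17.872255; u=0·(-9.623160)+1·(-3.069074)+1/2·(-17.872255)≈-12.005201; next y=3/10·12.623160+1·(-12.005201)≈-8.218253
n=12: y≈-8.218253, sp=3, e=sp−y≈11.218253; I≈8.149179, D=e−e_prev≈20.841413; u=0·11.218253+1·8.149179+1/2·20.841413≈18.569886; next y=3/10·(-8.218253)+1·18.569886≈16.104410

0 3 4.500 0.000
1 3 -0.750 4.500
2 3 5.850 0.600
3 3 -1.845 6.030
4 3 6.939 -0.036
5 3 -3.504 6.928
6 3 8.581 -1.426
7 3 -5.539 8.153
8 3 10.966 -3.093
9 3 -8.261 10.039
10 3 14.198 -5.249
11 3 -12.005 12.623
12 3 18.570 -8.218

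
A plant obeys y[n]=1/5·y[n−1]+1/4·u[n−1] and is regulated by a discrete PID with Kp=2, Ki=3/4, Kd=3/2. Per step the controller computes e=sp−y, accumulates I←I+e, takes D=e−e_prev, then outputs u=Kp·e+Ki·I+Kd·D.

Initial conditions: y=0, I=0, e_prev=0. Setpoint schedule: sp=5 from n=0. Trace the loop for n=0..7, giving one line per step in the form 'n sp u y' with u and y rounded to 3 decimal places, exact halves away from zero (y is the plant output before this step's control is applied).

0 5 21.250 0.000
1 5 -5.078 5.313
2 5 26.114 -0.207
3 5 -6.710 6.487
4 5 31.402 -0.380
5 5 -9.521 7.774
6 5 37.179 -0.825
7 5 -13.660 9.130

(exact arithmetic carried between steps; '≈' marks a value shown rounded to 6 d.p. or computed from one; I and e_prev carry over from the previous line; the table rounds u and y to 3 d.p., halves away from zero)
n=0: y=0, sp=5, e=sp−y=5; I=5, D=e−e_prev=5; u=2·5+3/4·5+3/2·5=21.25; next y=1/5·0+1/4·21.25=5.3125
n=1: y=5.3125, sp=5, e=sp−y=-0.3125; I=4.6875, D=e−e_prev=-5.3125; u=2·(-0.3125)+3/4·4.6875+3/2·(-5.3125)=-5.078125; next y=1/5·5.3125+1/4·(-5.078125)≈-0.207031
n=2: y≈-0.207031, sp=5, e=sp−y≈5.207031; I≈9.894531, D=e−e_prev≈5.519531; u=2·5.207031+3/4·9.894531+3/2·5.519531≈26.114258; next y=1/5·(-0.207031)+1/4·26.114258≈6.487158
n=3: y≈6.487158, sp=5, e=sp−y≈-1.487158; I≈8.407373, D=e−e_prev≈-6.694189; u=2·(-1.487158)+3/4·8.407373+3/2·(-6.694189)≈-6.710071; next y=1/5·6.487158+1/4·(-6.710071)≈-0.380086
n=4: y≈-0.380086, sp=5, e=sp−y≈5.380086; I≈13.787459, D=e−e_prev≈6.867244; u=2·5.380086+3/4·13.787459+3/2·6.867244≈31.401633; next y=1/5·(-0.380086)+1/4·31.401633≈7.774391
n=5: y≈7.774391, sp=5, e=sp−y≈-2.774391; I≈11.013068, D=e−e_prev≈-8.154477; u=2·(-2.774391)+3/4·11.013068+3/2·(-8.154477)≈-9.520697; next y=1/5·7.774391+1/4·(-9.520697)≈-0.825296
n=6: y≈-0.825296, sp=5, e=sp−y≈5.825296; I≈16.838364, D=e−e_prev≈8.599687; u=2·5.825296+3/4·16.838364+3/2·8.599687≈37.178895; next y=1/5·(-0.825296)+1/4·37.178895≈9.129665
n=7: y≈9.129665, sp=5, e=sp−y≈-4.129665; I≈12.708699, D=e−e_prev≈-9.954961; u=2·(-4.129665)+3/4·12.708699+3/2·(-9.954961)≈-13.660246; next y=1/5·9.129665+1/4·(-13.660246)≈-1.589128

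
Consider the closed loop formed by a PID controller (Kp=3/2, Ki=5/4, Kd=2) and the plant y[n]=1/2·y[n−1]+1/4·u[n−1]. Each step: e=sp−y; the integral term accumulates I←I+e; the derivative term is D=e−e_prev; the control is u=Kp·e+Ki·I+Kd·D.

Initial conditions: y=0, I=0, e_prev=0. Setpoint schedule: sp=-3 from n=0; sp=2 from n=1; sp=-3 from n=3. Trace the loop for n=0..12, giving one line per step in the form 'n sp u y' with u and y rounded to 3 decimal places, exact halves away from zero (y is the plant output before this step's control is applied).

(exact arithmetic carried between steps; '≈' marks a value shown rounded to 6 d.p. or computed from one; I and e_prev carry over from the previous line; the table rounds u and y to 3 d.p., halves away from zero)
n=0: y=0, sp=-3, e=sp−y=-3; I=-3, D=e−e_prev=-3; u=3/2·(-3)+5/4·(-3)+2·(-3)=-14.25; next y=1/2·0+1/4·(-14.25)=-3.5625
n=1: y=-3.5625, sp=2, e=sp−y=5.5625; I=2.5625, D=e−e_prev=8.5625; u=3/2·5.5625+5/4·2.5625+2·8.5625=28.671875; next y=1/2·(-3.5625)+1/4·28.671875≈5.386719
n=2: y≈5.386719, sp=2, e=sp−y≈-3.386719; I≈-0.824219, D=e−e_prev≈-8.949219; u=3/2·(-3.386719)+5/4·(-0.824219)+2·(-8.949219)≈-24.008789; next y=1/2·5.386719+1/4·(-24.008789)≈-3.308838
n=3: y≈-3.308838, sp=-3, e=sp−y≈0.308838; I≈-0.515381, D=e−e_prev≈3.695557; u=3/2·0.308838+5/4·(-0.515381)+2·3.695557≈7.210144; next y=1/2·(-3.308838)+1/4·7.210144≈0.148117
n=4: y≈0.148117, sp=-3, e=sp−y≈-3.148117; I≈-3.663498, D=e−e_prev≈-3.456955; u=3/2·(-3.148117)+5/4·(-3.663498)+2·(-3.456955)≈-16.215458; next y=1/2·0.148117+1/4·(-16.215458)≈-3.979806
n=5: y≈-3.979806, sp=-3, e=sp−y≈0.979806; I≈-2.683692, D=e−e_prev≈4.127923; u=3/2·0.979806+5/4·(-2.683692)+2·4.127923≈6.370940; next y=1/2·(-3.979806)+1/4·6.370940≈-0.397168
n=6: y≈-0.397168, sp=-3, e=sp−y≈-2.602832; I≈-5.286524, D=e−e_prev≈-3.582638; u=3/2·(-2.602832)+5/4·(-5.286524)+2·(-3.582638)≈-17.677679; next y=1/2·(-0.397168)+1/4·(-17.677679)≈-4.618004
n=7: y≈-4.618004, sp=-3, e=sp−y≈1.618004; I≈-3.668520, D=e−e_prev≈4.220836; u=3/2·1.618004+5/4·(-3.668520)+2·4.220836≈6.283027; next y=1/2·(-4.618004)+1/4·6.283027≈-0.738245
n=8: y≈-0.738245, sp=-3, e=sp−y≈-2.261755; I≈-5.930275, D=e−e_prev≈-3.879759; u=3/2·(-2.261755)+5/4·(-5.930275)+2·(-3.879759)≈-18.564993; next y=1/2·(-0.738245)+1/4·(-18.564993)≈-5.010371
n=9: y≈-5.010371, sp=-3, e=sp−y≈2.010371; I≈-3.919904, D=e−e_prev≈4.272126; u=3/2·2.010371+5/4·(-3.919904)+2·4.272126≈6.659928; next y=1/2·(-5.010371)+1/4·6.659928≈-0.840204
n=10: y≈-0.840204, sp=-3, e=sp−y≈-2.159796; I≈-6.079701, D=e−e_prev≈-4.170167; u=3/2·(-2.159796)+5/4·(-6.079701)+2·(-4.170167)≈-19.179655; next y=1/2·(-0.840204)+1/4·(-19.179655)≈-5.215016
n=11: y≈-5.215016, sp=-3, e=sp−y≈2.215016; I≈-3.864685, D=e−e_prev≈4.374812; u=3/2·2.215016+5/4·(-3.864685)+2·4.374812≈7.241291; next y=1/2·(-5.215016)+1/4·7.241291≈-0.797185
n=12: y≈-0.797185, sp=-3, e=sp−y≈-2.202815; I≈-6.067500, D=e−e_prev≈-4.417831; u=3/2·(-2.202815)+5/4·(-6.067500)+2·(-4.417831)≈-19.724259; next y=1/2·(-0.797185)+1/4·(-19.724259)≈-5.329657

0 -3 -14.250 0.000
1 2 28.672 -3.563
2 2 -24.009 5.387
3 -3 7.210 -3.309
4 -3 -16.215 0.148
5 -3 6.371 -3.980
6 -3 -17.678 -0.397
7 -3 6.283 -4.618
8 -3 -18.565 -0.738
9 -3 6.660 -5.010
10 -3 -19.180 -0.840
11 -3 7.241 -5.215
12 -3 -19.724 -0.797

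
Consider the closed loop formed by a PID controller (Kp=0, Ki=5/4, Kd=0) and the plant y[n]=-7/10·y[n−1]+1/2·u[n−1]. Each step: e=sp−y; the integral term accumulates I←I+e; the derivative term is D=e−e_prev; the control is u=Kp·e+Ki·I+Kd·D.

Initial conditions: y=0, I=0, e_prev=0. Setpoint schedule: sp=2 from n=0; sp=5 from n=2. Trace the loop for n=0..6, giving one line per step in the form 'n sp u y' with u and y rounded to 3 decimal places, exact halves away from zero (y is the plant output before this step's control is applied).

(exact arithmetic carried between steps; '≈' marks a value shown rounded to 6 d.p. or computed from one; I and e_prev carry over from the previous line; the table rounds u and y to 3 d.p., halves away from zero)
n=0: y=0, sp=2, e=sp−y=2; I=2, D=e−e_prev=2; u=0·2+5/4·2+0·2=2.5; next y=-7/10·0+1/2·2.5=1.25
n=1: y=1.25, sp=2, e=sp−y=0.75; I=2.75, D=e−e_prev=-1.25; u=0·0.75+5/4·2.75+0·(-1.25)=3.4375; next y=-7/10·1.25+1/2·3.4375=0.84375
n=2: y=0.84375, sp=5, e=sp−y=4.15625; I=6.90625, D=e−e_prev=3.40625; u=0·4.15625+5/4·6.90625+0·3.40625≈8.632813; next y=-7/10·0.84375+1/2·8.632813≈3.725781
n=3: y≈3.725781, sp=5, e=sp−y≈1.274219; I≈8.180469, D=e−e_prev≈-2.882031; u=0·1.274219+5/4·8.180469+0·(-2.882031)≈10.225586; next y=-7/10·3.725781+1/2·10.225586≈2.504746
n=4: y≈2.504746, sp=5, e=sp−y≈2.495254; I≈10.675723, D=e−e_prev≈1.221035; u=0·2.495254+5/4·10.675723+0·1.221035≈13.344653; next y=-7/10·2.504746+1/2·13.344653≈4.919004
n=5: y≈4.919004, sp=5, e=sp−y≈0.080996; I≈10.756718, D=e−e_prev≈-2.414258; u=0·0.080996+5/4·10.756718+0·(-2.414258)≈13.445898; next y=-7/10·4.919004+1/2·13.445898≈3.279646
n=6: y≈3.279646, sp=5, e=sp−y≈1.720354; I≈12.477072, D=e−e_prev≈1.639359; u=0·1.720354+5/4·12.477072+0·1.639359≈15.596341; next y=-7/10·3.279646+1/2·15.596341≈5.502418

0 2 2.500 0.000
1 2 3.438 1.250
2 5 8.633 0.844
3 5 10.226 3.726
4 5 13.345 2.505
5 5 13.446 4.919
6 5 15.596 3.280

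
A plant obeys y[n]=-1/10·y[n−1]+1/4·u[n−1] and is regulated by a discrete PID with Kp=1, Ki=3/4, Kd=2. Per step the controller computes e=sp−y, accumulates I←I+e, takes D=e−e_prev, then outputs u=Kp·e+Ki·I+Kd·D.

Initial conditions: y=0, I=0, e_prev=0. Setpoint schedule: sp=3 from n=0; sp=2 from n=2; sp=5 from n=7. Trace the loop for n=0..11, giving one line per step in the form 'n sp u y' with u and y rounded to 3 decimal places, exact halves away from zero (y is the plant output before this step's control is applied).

(exact arithmetic carried between steps; '≈' marks a value shown rounded to 6 d.p. or computed from one; I and e_prev carry over from the previous line; the table rounds u and y to 3 d.p., halves away from zero)
n=0: y=0, sp=3, e=sp−y=3; I=3, D=e−e_prev=3; u=1·3+3/4·3+2·3=11.25; next y=-1/10·0+1/4·11.25=2.8125
n=1: y=2.8125, sp=3, e=sp−y=0.1875; I=3.1875, D=e−e_prev=-2.8125; u=1·0.1875+3/4·3.1875+2·(-2.8125)=-3.046875; next y=-1/10·2.8125+1/4·(-3.046875)≈-1.042969
n=2: y≈-1.042969, sp=2, e=sp−y≈3.042969; I≈6.230469, D=e−e_prev≈2.855469; u=1·3.042969+3/4·6.230469+2·2.855469≈13.426758; next y=-1/10·(-1.042969)+1/4·13.426758≈3.460986
n=3: y≈3.460986, sp=2, e=sp−y≈-1.460986; I≈4.769482, D=e−e_prev≈-4.503955; u=1·(-1.460986)+3/4·4.769482+2·(-4.503955)≈-6.891785; next y=-1/10·3.460986+1/4·(-6.891785)≈-2.069045
n=4: y≈-2.069045, sp=2, e=sp−y≈4.069045; I≈8.838527, D=e−e_prev≈5.530031; u=1·4.069045+3/4·8.838527+2·5.530031≈21.758002; next y=-1/10·(-2.069045)+1/4·21.758002≈5.646405
n=5: y≈5.646405, sp=2, e=sp−y≈-3.646405; I≈5.192122, D=e−e_prev≈-7.715450; u=1·(-3.646405)+3/4·5.192122+2·(-7.715450)≈-15.183213; next y=-1/10·5.646405+1/4·(-15.183213)≈-4.360444
n=6: y≈-4.360444, sp=2, e=sp−y≈6.360444; I≈11.552566, D=e−e_prev≈10.006849; u=1·6.360444+3/4·11.552566+2·10.006849≈35.038566; next y=-1/10·(-4.360444)+1/4·35.038566≈9.195686
n=7: y≈9.195686, sp=5, e=sp−y≈-4.195686; I≈7.356880, D=e−e_prev≈-10.556130; u=1·(-4.195686)+3/4·7.356880+2·(-10.556130)≈-19.790285; next y=-1/10·9.195686+1/4·(-19.790285)≈-5.867140
n=8: y≈-5.867140, sp=5, e=sp−y≈10.867140; I≈18.224020, D=e−e_prev≈15.062826; u=1·10.867140+3/4·18.224020+2·15.062826≈54.660807; next y=-1/10·(-5.867140)+1/4·54.660807≈14.251916
n=9: y≈14.251916, sp=5, e=sp−y≈-9.251916; I≈8.972104, D=e−e_prev≈-20.119056; u=1·(-9.251916)+3/4·8.972104+2·(-20.119056)≈-42.760949; next y=-1/10·14.251916+1/4·(-42.760949)≈-12.115429
n=10: y≈-12.115429, sp=5, e=sp−y≈17.115429; I≈26.087533, D=e−e_prev≈26.367344; u=1·17.115429+3/4·26.087533+2·26.367344≈89.415767; next y=-1/10·(-12.115429)+1/4·89.415767≈23.565485
n=11: y≈23.565485, sp=5, e=sp−y≈-18.565485; I≈7.522048, D=e−e_prev≈-35.680913; u=1·(-18.565485)+3/4·7.522048+2·(-35.680913)≈-84.285775; next y=-1/10·23.565485+1/4·(-84.285775)≈-23.427992

0 3 11.250 0.000
1 3 -3.047 2.813
2 2 13.427 -1.043
3 2 -6.892 3.461
4 2 21.758 -2.069
5 2 -15.183 5.646
6 2 35.039 -4.360
7 5 -19.790 9.196
8 5 54.661 -5.867
9 5 -42.761 14.252
10 5 89.416 -12.115
11 5 -84.286 23.565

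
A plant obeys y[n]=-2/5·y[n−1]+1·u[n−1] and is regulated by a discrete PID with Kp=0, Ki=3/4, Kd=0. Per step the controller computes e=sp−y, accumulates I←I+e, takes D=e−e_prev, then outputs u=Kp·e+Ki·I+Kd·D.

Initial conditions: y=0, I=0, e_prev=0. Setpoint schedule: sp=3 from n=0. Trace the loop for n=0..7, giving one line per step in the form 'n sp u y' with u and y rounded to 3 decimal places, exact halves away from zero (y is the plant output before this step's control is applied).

(exact arithmetic carried between steps; '≈' marks a value shown rounded to 6 d.p. or computed from one; I and e_prev carry over from the previous line; the table rounds u and y to 3 d.p., halves away from zero)
n=0: y=0, sp=3, e=sp−y=3; I=3, D=e−e_prev=3; u=0·3+3/4·3+0·3=2.25; next y=-2/5·0+1·2.25=2.25
n=1: y=2.25, sp=3, e=sp−y=0.75; I=3.75, D=e−e_prev=-2.25; u=0·0.75+3/4·3.75+0·(-2.25)=2.8125; next y=-2/5·2.25+1·2.8125=1.9125
n=2: y=1.9125, sp=3, e=sp−y=1.0875; I=4.8375, D=e−e_prev=0.3375; u=0·1.0875+3/4·4.8375+0·0.3375=3.628125; next y=-2/5·1.9125+1·3.628125=2.863125
n=3: y=2.863125, sp=3, e=sp−y=0.136875; I=4.974375, D=e−e_prev=-0.950625; u=0·0.136875+3/4·4.974375+0·(-0.950625)≈3.730781; next y=-2/5·2.863125+1·3.730781≈2.585531
n=4: y≈2.585531, sp=3, e=sp−y≈0.414469; I≈5.388844, D=e−e_prev≈0.277594; u=0·0.414469+3/4·5.388844+0·0.277594≈4.041633; next y=-2/5·2.585531+1·4.041633≈3.007420
n=5: y≈3.007420, sp=3, e=sp−y≈-0.007420; I≈5.381423, D=e−e_prev≈-0.421889; u=0·(-0.007420)+3/4·5.381423+0·(-0.421889)≈4.036068; next y=-2/5·3.007420+1·4.036068≈2.833099
n=6: y≈2.833099, sp=3, e=sp−y≈0.166901; I≈5.548324, D=e−e_prev≈0.174321; u=0·0.166901+3/4·5.548324+0·0.174321≈4.161243; next y=-2/5·2.833099+1·4.161243≈3.028003
n=7: y≈3.028003, sp=3, e=sp−y≈-0.028003; I≈5.520321, D=e−e_prev≈-0.194904; u=0·(-0.028003)+3/4·5.520321+0·(-0.194904)≈4.140241; next y=-2/5·3.028003+1·4.140241≈2.929039

0 3 2.250 0.000
1 3 2.813 2.250
2 3 3.628 1.913
3 3 3.731 2.863
4 3 4.042 2.586
5 3 4.036 3.007
6 3 4.161 2.833
7 3 4.140 3.028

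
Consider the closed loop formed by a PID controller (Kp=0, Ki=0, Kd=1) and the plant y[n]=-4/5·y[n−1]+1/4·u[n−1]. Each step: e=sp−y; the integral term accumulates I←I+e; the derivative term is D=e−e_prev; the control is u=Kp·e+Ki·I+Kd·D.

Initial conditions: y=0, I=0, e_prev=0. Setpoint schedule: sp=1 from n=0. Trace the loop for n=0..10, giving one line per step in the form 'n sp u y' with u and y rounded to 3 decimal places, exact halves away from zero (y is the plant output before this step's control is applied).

0 1 1.000 0.000
1 1 -0.250 0.250
2 1 0.513 -0.263
3 1 -0.601 0.338
4 1 0.759 -0.421
5 1 -0.947 0.526
6 1 1.184 -0.658
7 1 -1.480 0.822
8 1 1.850 -1.028
9 1 -2.312 1.285
10 1 2.890 -1.606

(exact arithmetic carried between steps; '≈' marks a value shown rounded to 6 d.p. or computed from one; I and e_prev carry over from the previous line; the table rounds u and y to 3 d.p., halves away from zero)
n=0: y=0, sp=1, e=sp−y=1; I=1, D=e−e_prev=1; u=0·1+0·1+1·1=1; next y=-4/5·0+1/4·1=0.25
n=1: y=0.25, sp=1, e=sp−y=0.75; I=1.75, D=e−e_prev=-0.25; u=0·0.75+0·1.75+1·(-0.25)=-0.25; next y=-4/5·0.25+1/4·(-0.25)=-0.2625
n=2: y=-0.2625, sp=1, e=sp−y=1.2625; I=3.0125, D=e−e_prev=0.5125; u=0·1.2625+0·3.0125+1·0.5125=0.5125; next y=-4/5·(-0.2625)+1/4·0.5125=0.338125
n=3: y=0.338125, sp=1, e=sp−y=0.661875; I=3.674375, D=e−e_prev=-0.600625; u=0·0.661875+0·3.674375+1·(-0.600625)=-0.600625; next y=-4/5·0.338125+1/4·(-0.600625)≈-0.420656
n=4: y≈-0.420656, sp=1, e=sp−y≈1.420656; I≈5.095031, D=e−e_prev≈0.758781; u=0·1.420656+0·5.095031+1·0.758781≈0.758781; next y=-4/5·(-0.420656)+1/4·0.758781≈0.526220
n=5: y≈0.526220, sp=1, e=sp−y≈0.473780; I≈5.568811, D=e−e_prev≈-0.946877; u=0·0.473780+0·5.568811+1·(-0.946877)≈-0.946877; next y=-4/5·0.526220+1/4·(-0.946877)≈-0.657695
n=6: y≈-0.657695, sp=1, e=sp−y≈1.657695; I≈7.226506, D=e−e_prev≈1.183916; u=0·1.657695+0·7.226506+1·1.183916≈1.183916; next y=-4/5·(-0.657695)+1/4·1.183916≈0.822135
n=7: y≈0.822135, sp=1, e=sp−y≈0.177865; I≈7.404371, D=e−e_prev≈-1.479831; u=0·0.177865+0·7.404371+1·(-1.479831)≈-1.479831; next y=-4/5·0.822135+1/4·(-1.479831)≈-1.027666
n=8: y≈-1.027666, sp=1, e=sp−y≈2.027666; I≈9.432037, D=e−e_prev≈1.849801; u=0·2.027666+0·9.432037+1·1.849801≈1.849801; next y=-4/5·(-1.027666)+1/4·1.849801≈1.284583
n=9: y≈1.284583, sp=1, e=sp−y≈-0.284583; I≈9.147454, D=e−e_prev≈-2.312249; u=0·(-0.284583)+0·9.147454+1·(-2.312249)≈-2.312249; next y=-4/5·1.284583+1/4·(-2.312249)≈-1.605729
n=10: y≈-1.605729, sp=1, e=sp−y≈2.605729; I≈11.753183, D=e−e_prev≈2.890312; u=0·2.605729+0·11.753183+1·2.890312≈2.890312; next y=-4/5·(-1.605729)+1/4·2.890312≈2.007161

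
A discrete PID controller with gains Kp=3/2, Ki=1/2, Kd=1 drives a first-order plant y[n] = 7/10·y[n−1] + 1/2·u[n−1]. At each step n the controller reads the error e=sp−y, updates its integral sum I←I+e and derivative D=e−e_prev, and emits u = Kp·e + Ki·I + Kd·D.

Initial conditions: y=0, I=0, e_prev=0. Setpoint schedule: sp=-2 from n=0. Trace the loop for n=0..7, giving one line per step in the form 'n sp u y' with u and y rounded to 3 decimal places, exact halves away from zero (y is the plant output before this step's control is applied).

(exact arithmetic carried between steps; '≈' marks a value shown rounded to 6 d.p. or computed from one; I and e_prev carry over from the previous line; the table rounds u and y to 3 d.p., halves away from zero)
n=0: y=0, sp=-2, e=sp−y=-2; I=-2, D=e−e_prev=-2; u=3/2·(-2)+1/2·(-2)+1·(-2)=-6; next y=7/10·0+1/2·(-6)=-3
n=1: y=-3, sp=-2, e=sp−y=1; I=-1, D=e−e_prev=3; u=3/2·1+1/2·(-1)+1·3=4; next y=7/10·(-3)+1/2·4=-0.1
n=2: y=-0.1, sp=-2, e=sp−y=-1.9; I=-2.9, D=e−e_prev=-2.9; u=3/2·(-1.9)+1/2·(-2.9)+1·(-2.9)=-7.2; next y=7/10·(-0.1)+1/2·(-7.2)=-3.67
n=3: y=-3.67, sp=-2, e=sp−y=1.67; I=-1.23, D=e−e_prev=3.57; u=3/2·1.67+1/2·(-1.23)+1·3.57=5.46; next y=7/10·(-3.67)+1/2·5.46=0.161
n=4: y=0.161, sp=-2, e=sp−y=-2.161; I=-3.391, D=e−e_prev=-3.831; u=3/2·(-2.161)+1/2·(-3.391)+1·(-3.831)=-8.768; next y=7/10·0.161+1/2·(-8.768)=-4.2713
n=5: y=-4.2713, sp=-2, e=sp−y=2.2713; I=-1.1197, D=e−e_prev=4.4323; u=3/2·2.2713+1/2·(-1.1197)+1·4.4323=7.2794; next y=7/10·(-4.2713)+1/2·7.2794=0.64979
n=6: y=0.64979, sp=-2, e=sp−y=-2.64979; I=-3.76949, D=e−e_prev=-4.92109; u=3/2·(-2.64979)+1/2·(-3.76949)+1·(-4.92109)=-10.78052; next y=7/10·0.64979+1/2·(-10.78052)=-4.935407
n=7: y=-4.935407, sp=-2, e=sp−y=2.935407; I=-0.834083, D=e−e_prev=5.585197; u=3/2·2.935407+1/2·(-0.834083)+1·5.585197=9.571266; next y=7/10·(-4.935407)+1/2·9.571266≈1.330848

0 -2 -6.000 0.000
1 -2 4.000 -3.000
2 -2 -7.200 -0.100
3 -2 5.460 -3.670
4 -2 -8.768 0.161
5 -2 7.279 -4.271
6 -2 -10.781 0.650
7 -2 9.571 -4.935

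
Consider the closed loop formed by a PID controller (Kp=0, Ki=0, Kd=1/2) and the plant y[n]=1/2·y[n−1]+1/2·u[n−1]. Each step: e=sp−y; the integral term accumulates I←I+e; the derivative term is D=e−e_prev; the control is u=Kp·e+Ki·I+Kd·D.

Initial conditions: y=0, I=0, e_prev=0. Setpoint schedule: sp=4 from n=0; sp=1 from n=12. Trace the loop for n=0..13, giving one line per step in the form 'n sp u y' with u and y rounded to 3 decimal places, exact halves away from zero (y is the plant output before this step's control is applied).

(exact arithmetic carried between steps; '≈' marks a value shown rounded to 6 d.p. or computed from one; I and e_prev carry over from the previous line; the table rounds u and y to 3 d.p., halves away from zero)
n=0: y=0, sp=4, e=sp−y=4; I=4, D=e−e_prev=4; u=0·4+0·4+1/2·4=2; next y=1/2·0+1/2·2=1
n=1: y=1, sp=4, e=sp−y=3; I=7, D=e−e_prev=-1; u=0·3+0·7+1/2·(-1)=-0.5; next y=1/2·1+1/2·(-0.5)=0.25
n=2: y=0.25, sp=4, e=sp−y=3.75; I=10.75, D=e−e_prev=0.75; u=0·3.75+0·10.75+1/2·0.75=0.375; next y=1/2·0.25+1/2·0.375=0.3125
n=3: y=0.3125, sp=4, e=sp−y=3.6875; I=14.4375, D=e−e_prev=-0.0625; u=0·3.6875+0·14.4375+1/2·(-0.0625)=-0.03125; next y=1/2·0.3125+1/2·(-0.03125)=0.140625
n=4: y=0.140625, sp=4, e=sp−y=3.859375; I=18.296875, D=e−e_prev=0.171875; u=0·3.859375+0·18.296875+1/2·0.171875≈0.085938; next y=1/2·0.140625+1/2·0.085938≈0.113281
n=5: y≈0.113281, sp=4, e=sp−y≈3.886719; I≈22.183594, D=e−e_prev≈0.027344; u=0·3.886719+0·22.183594+1/2·0.027344≈0.013672; next y=1/2·0.113281+1/2·0.013672≈0.063477
n=6: y≈0.063477, sp=4, e=sp−y≈3.936523; I≈26.120117, D=e−e_prev≈0.049805; u=0·3.936523+0·26.120117+1/2·0.049805≈0.024902; next y=1/2·0.063477+1/2·0.024902≈0.044189
n=7: y≈0.044189, sp=4, e=sp−y≈3.955811; I≈30.075928, D=e−e_prev≈0.019287; u=0·3.955811+0·30.075928+1/2·0.019287≈0.009644; next y=1/2·0.044189+1/2·0.009644≈0.026917
n=8: y≈0.026917, sp=4, e=sp−y≈3.973083; I≈34.049011, D=e−e_prev≈0.017273; u=0·3.973083+0·34.049011+1/2·0.017273≈0.008636; next y=1/2·0.026917+1/2·0.008636≈0.017776
n=9: y≈0.017776, sp=4, e=sp−y≈3.982224; I≈38.031235, D=e−e_prev≈0.009140; u=0·3.982224+0·38.031235+1/2·0.009140≈0.004570; next y=1/2·0.017776+1/2·0.004570≈0.011173
n=10: y≈0.011173, sp=4, e=sp−y≈3.988827; I≈42.020061, D=e−e_prev≈0.006603; u=0·3.988827+0·42.020061+1/2·0.006603≈0.003302; next y=1/2·0.011173+1/2·0.003302≈0.007237
n=11: y≈0.007237, sp=4, e=sp−y≈3.992763; I≈46.012824, D=e−e_prev≈0.003936; u=0·3.992763+0·46.012824+1/2·0.003936≈0.001968; next y=1/2·0.007237+1/2·0.001968≈0.004603
n=12: y≈0.004603, sp=1, e=sp−y≈0.995397; I≈47.008221, D=e−e_prev≈-2.997365; u=0·0.995397+0·47.008221+1/2·(-2.997365)≈-1.498683; next y=1/2·0.004603+1/2·(-1.498683)≈-0.747040
n=13: y≈-0.747040, sp=1, e=sp−y≈1.747040; I≈48.755261, D=e−e_prev≈0.751643; u=0·1.747040+0·48.755261+1/2·0.751643≈0.375821; next y=1/2·(-0.747040)+1/2·0.375821≈-0.185609

0 4 2.000 0.000
1 4 -0.500 1.000
2 4 0.375 0.250
3 4 -0.031 0.313
4 4 0.086 0.141
5 4 0.014 0.113
6 4 0.025 0.063
7 4 0.010 0.044
8 4 0.009 0.027
9 4 0.005 0.018
10 4 0.003 0.011
11 4 0.002 0.007
12 1 -1.499 0.005
13 1 0.376 -0.747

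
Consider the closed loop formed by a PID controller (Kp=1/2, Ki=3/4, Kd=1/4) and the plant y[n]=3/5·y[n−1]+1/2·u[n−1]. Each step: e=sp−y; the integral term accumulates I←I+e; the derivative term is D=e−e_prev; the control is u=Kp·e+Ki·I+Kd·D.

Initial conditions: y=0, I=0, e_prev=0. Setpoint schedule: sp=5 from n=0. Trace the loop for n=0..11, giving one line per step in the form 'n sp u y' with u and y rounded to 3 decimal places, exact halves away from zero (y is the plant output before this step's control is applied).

(exact arithmetic carried between steps; '≈' marks a value shown rounded to 6 d.p. or computed from one; I and e_prev carry over from the previous line; the table rounds u and y to 3 d.p., halves away from zero)
n=0: y=0, sp=5, e=sp−y=5; I=5, D=e−e_prev=5; u=1/2·5+3/4·5+1/4·5=7.5; next y=3/5·0+1/2·7.5=3.75
n=1: y=3.75, sp=5, e=sp−y=1.25; I=6.25, D=e−e_prev=-3.75; u=1/2·1.25+3/4·6.25+1/4·(-3.75)=4.375; next y=3/5·3.75+1/2·4.375=4.4375
n=2: y=4.4375, sp=5, e=sp−y=0.5625; I=6.8125, D=e−e_prev=-0.6875; u=1/2·0.5625+3/4·6.8125+1/4·(-0.6875)=5.21875; next y=3/5·4.4375+1/2·5.21875=5.271875
n=3: y=5.271875, sp=5, e=sp−y=-0.271875; I=6.540625, D=e−e_prev=-0.834375; u=1/2·(-0.271875)+3/4·6.540625+1/4·(-0.834375)≈4.560938; next y=3/5·5.271875+1/2·4.560938≈5.443594
n=4: y≈5.443594, sp=5, e=sp−y≈-0.443594; I≈6.097031, D=e−e_prev≈-0.171719; u=1/2·(-0.443594)+3/4·6.097031+1/4·(-0.171719)≈4.308047; next y=3/5·5.443594+1/2·4.308047≈5.420180
n=5: y≈5.420180, sp=5, e=sp−y≈-0.420180; I≈5.676852, D=e−e_prev≈0.023414; u=1/2·(-0.420180)+3/4·5.676852+1/4·0.023414≈4.053402; next y=3/5·5.420180+1/2·4.053402≈5.278809
n=6: y≈5.278809, sp=5, e=sp−y≈-0.278809; I≈5.398043, D=e−e_prev≈0.141371; u=1/2·(-0.278809)+3/4·5.398043+1/4·0.141371≈3.944470; next y=3/5·5.278809+1/2·3.944470≈5.139520
n=7: y≈5.139520, sp=5, e=sp−y≈-0.139520; I≈5.258522, D=e−e_prev≈0.139289; u=1/2·(-0.139520)+3/4·5.258522+1/4·0.139289≈3.908954; next y=3/5·5.139520+1/2·3.908954≈5.038189
n=8: y≈5.038189, sp=5, e=sp−y≈-0.038189; I≈5.220333, D=e−e_prev≈0.101331; u=1/2·(-0.038189)+3/4·5.220333+1/4·0.101331≈3.921488; next y=3/5·5.038189+1/2·3.921488≈4.983658
n=9: y≈4.983658, sp=5, e=sp−y≈0.016342; I≈5.236676, D=e−e_prev≈0.054532; u=1/2·0.016342+3/4·5.236676+1/4·0.054532≈3.949311; next y=3/5·4.983658+1/2·3.949311≈4.964850
n=10: y≈4.964850, sp=5, e=sp−y≈0.035150; I≈5.271826, D=e−e_prev≈0.018808; u=1/2·0.035150+3/4·5.271826+1/4·0.018808≈3.976146; next y=3/5·4.964850+1/2·3.976146≈4.966983
n=11: y≈4.966983, sp=5, e=sp−y≈0.033017; I≈5.304843, D=e−e_prev≈-0.002133; u=1/2·0.033017+3/4·5.304843+1/4·(-0.002133)≈3.994607; next y=3/5·4.966983+1/2·3.994607≈4.977493

0 5 7.500 0.000
1 5 4.375 3.750
2 5 5.219 4.438
3 5 4.561 5.272
4 5 4.308 5.444
5 5 4.053 5.420
6 5 3.944 5.279
7 5 3.909 5.140
8 5 3.921 5.038
9 5 3.949 4.984
10 5 3.976 4.965
11 5 3.995 4.967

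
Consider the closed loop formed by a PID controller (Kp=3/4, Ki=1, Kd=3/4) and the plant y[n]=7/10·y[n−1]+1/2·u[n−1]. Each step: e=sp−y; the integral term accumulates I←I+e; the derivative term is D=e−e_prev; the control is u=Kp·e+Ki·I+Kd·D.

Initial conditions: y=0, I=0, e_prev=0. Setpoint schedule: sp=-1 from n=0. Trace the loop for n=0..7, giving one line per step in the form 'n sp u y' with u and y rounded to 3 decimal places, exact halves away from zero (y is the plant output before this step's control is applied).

(exact arithmetic carried between steps; '≈' marks a value shown rounded to 6 d.p. or computed from one; I and e_prev carry over from the previous line; the table rounds u and y to 3 d.p., halves away from zero)
n=0: y=0, sp=-1, e=sp−y=-1; I=-1, D=e−e_prev=-1; u=3/4·(-1)+1·(-1)+3/4·(-1)=-2.5; next y=7/10·0+1/2·(-2.5)=-1.25
n=1: y=-1.25, sp=-1, e=sp−y=0.25; I=-0.75, D=e−e_prev=1.25; u=3/4·0.25+1·(-0.75)+3/4·1.25=0.375; next y=7/10·(-1.25)+1/2·0.375=-0.6875
n=2: y=-0.6875, sp=-1, e=sp−y=-0.3125; I=-1.0625, D=e−e_prev=-0.5625; u=3/4·(-0.3125)+1·(-1.0625)+3/4·(-0.5625)=-1.71875; next y=7/10·(-0.6875)+1/2·(-1.71875)=-1.340625
n=3: y=-1.340625, sp=-1, e=sp−y=0.340625; I=-0.721875, D=e−e_prev=0.653125; u=3/4·0.340625+1·(-0.721875)+3/4·0.653125≈0.023438; next y=7/10·(-1.340625)+1/2·0.023438≈-0.926719
n=4: y≈-0.926719, sp=-1, e=sp−y≈-0.073281; I≈-0.795156, D=e−e_prev≈-0.413906; u=3/4·(-0.073281)+1·(-0.795156)+3/4·(-0.413906)≈-1.160547; next y=7/10·(-0.926719)+1/2·(-1.160547)≈-1.228977
n=5: y≈-1.228977, sp=-1, e=sp−y≈0.228977; I≈-0.566180, D=e−e_prev≈0.302258; u=3/4·0.228977+1·(-0.566180)+3/4·0.302258≈-0.167754; next y=7/10·(-1.228977)+1/2·(-0.167754)≈-0.944161
n=6: y≈-0.944161, sp=-1, e=sp−y≈-0.055839; I≈-0.622019, D=e−e_prev≈-0.284816; u=3/4·(-0.055839)+1·(-0.622019)+3/4·(-0.284816)≈-0.877511; next y=7/10·(-0.944161)+1/2·(-0.877511)≈-1.099668
n=7: y≈-1.099668, sp=-1, e=sp−y≈0.099668; I≈-0.522351, D=e−e_prev≈0.155507; u=3/4·0.099668+1·(-0.522351)+3/4·0.155507≈-0.330970; next y=7/10·(-1.099668)+1/2·(-0.330970)≈-0.935253

0 -1 -2.500 0.000
1 -1 0.375 -1.250
2 -1 -1.719 -0.688
3 -1 0.023 -1.341
4 -1 -1.161 -0.927
5 -1 -0.168 -1.229
6 -1 -0.878 -0.944
7 -1 -0.331 -1.100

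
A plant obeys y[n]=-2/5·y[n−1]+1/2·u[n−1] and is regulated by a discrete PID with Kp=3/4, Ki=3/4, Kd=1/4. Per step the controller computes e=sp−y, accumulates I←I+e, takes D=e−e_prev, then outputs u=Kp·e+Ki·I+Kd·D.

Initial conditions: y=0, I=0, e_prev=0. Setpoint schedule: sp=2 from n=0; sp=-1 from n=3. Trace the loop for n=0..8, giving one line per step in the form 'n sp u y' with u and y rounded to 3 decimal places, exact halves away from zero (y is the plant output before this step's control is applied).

(exact arithmetic carried between steps; '≈' marks a value shown rounded to 6 d.p. or computed from one; I and e_prev carry over from the previous line; the table rounds u and y to 3 d.p., halves away from zero)
n=0: y=0, sp=2, e=sp−y=2; I=2, D=e−e_prev=2; u=3/4·2+3/4·2+1/4·2=3.5; next y=-2/5·0+1/2·3.5=1.75
n=1: y=1.75, sp=2, e=sp−y=0.25; I=2.25, D=e−e_prev=-1.75; u=3/4·0.25+3/4·2.25+1/4·(-1.75)=1.4375; next y=-2/5·1.75+1/2·1.4375=0.01875
n=2: y=0.01875, sp=2, e=sp−y=1.98125; I=4.23125, D=e−e_prev=1.73125; u=3/4·1.98125+3/4·4.23125+1/4·1.73125≈5.092188; next y=-2/5·0.01875+1/2·5.092188≈2.538594
n=3: y≈2.538594, sp=-1, e=sp−y≈-3.538594; I≈0.692656, D=e−e_prev≈-5.519844; u=3/4·(-3.538594)+3/4·0.692656+1/4·(-5.519844)≈-3.514414; next y=-2/5·2.538594+1/2·(-3.514414)≈-2.772645
n=4: y≈-2.772645, sp=-1, e=sp−y≈1.772645; I≈2.465301, D=e−e_prev≈5.311238; u=3/4·1.772645+3/4·2.465301+1/4·5.311238≈4.506269; next y=-2/5·(-2.772645)+1/2·4.506269≈3.362192
n=5: y≈3.362192, sp=-1, e=sp−y≈-4.362192; I≈-1.896891, D=e−e_prev≈-6.134837; u=3/4·(-4.362192)+3/4·(-1.896891)+1/4·(-6.134837)≈-6.228022; next y=-2/5·3.362192+1/2·(-6.228022)≈-4.458888
n=6: y≈-4.458888, sp=-1, e=sp−y≈3.458888; I≈1.561996, D=e−e_prev≈7.821080; u=3/4·3.458888+3/4·1.561996+1/4·7.821080≈5.720933; next y=-2/5·(-4.458888)+1/2·5.720933≈4.644022
n=7: y≈4.644022, sp=-1, e=sp−y≈-5.644022; I≈-4.082025, D=e−e_prev≈-9.102909; u=3/4·(-5.644022)+3/4·(-4.082025)+1/4·(-9.102909)≈-9.570262; next y=-2/5·4.644022+1/2·(-9.570262)≈-6.642740
n=8: y≈-6.642740, sp=-1, e=sp−y≈5.642740; I≈1.560715, D=e−e_prev≈11.286761; u=3/4·5.642740+3/4·1.560715+1/4·11.286761≈8.224281; next y=-2/5·(-6.642740)+1/2·8.224281≈6.769237

0 2 3.500 0.000
1 2 1.438 1.750
2 2 5.092 0.019
3 -1 -3.514 2.539
4 -1 4.506 -2.773
5 -1 -6.228 3.362
6 -1 5.721 -4.459
7 -1 -9.570 4.644
8 -1 8.224 -6.643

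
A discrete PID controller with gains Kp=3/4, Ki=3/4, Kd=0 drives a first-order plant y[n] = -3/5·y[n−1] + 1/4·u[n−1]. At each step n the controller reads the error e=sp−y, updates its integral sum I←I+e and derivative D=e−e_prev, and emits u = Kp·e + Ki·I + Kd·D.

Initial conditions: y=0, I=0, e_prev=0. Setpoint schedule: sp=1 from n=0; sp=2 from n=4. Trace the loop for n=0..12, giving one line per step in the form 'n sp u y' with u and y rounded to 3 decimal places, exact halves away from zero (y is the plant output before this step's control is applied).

(exact arithmetic carried between steps; '≈' marks a value shown rounded to 6 d.p. or computed from one; I and e_prev carry over from the previous line; the table rounds u and y to 3 d.p., halves away from zero)
n=0: y=0, sp=1, e=sp−y=1; I=1, D=e−e_prev=1; u=3/4·1+3/4·1+0·1=1.5; next y=-3/5·0+1/4·1.5=0.375
n=1: y=0.375, sp=1, e=sp−y=0.625; I=1.625, D=e−e_prev=-0.375; u=3/4·0.625+3/4·1.625+0·(-0.375)=1.6875; next y=-3/5·0.375+1/4·1.6875=0.196875
n=2: y=0.196875, sp=1, e=sp−y=0.803125; I=2.428125, D=e−e_prev=0.178125; u=3/4·0.803125+3/4·2.428125+0·0.178125≈2.423438; next y=-3/5·0.196875+1/4·2.423438≈0.487734
n=3: y≈0.487734, sp=1, e=sp−y≈0.512266; I≈2.940391, D=e−e_prev≈-0.290859; u=3/4·0.512266+3/4·2.940391+0·(-0.290859)≈2.589492; next y=-3/5·0.487734+1/4·2.589492≈0.354732
n=4: y≈0.354732, sp=2, e=sp−y≈1.645268; I≈4.585658, D=e−e_prev≈1.133002; u=3/4·1.645268+3/4·4.585658+0·1.133002≈4.673194; next y=-3/5·0.354732+1/4·4.673194≈0.955459
n=5: y≈0.955459, sp=2, e=sp−y≈1.044541; I≈5.630199, D=e−e_prev≈-0.600727; u=3/4·1.044541+3/4·5.630199+0·(-0.600727)≈5.006055; next y=-3/5·0.955459+1/4·5.006055≈0.678238
n=6: y≈0.678238, sp=2, e=sp−y≈1.321762; I≈6.951961, D=e−e_prev≈0.277221; u=3/4·1.321762+3/4·6.951961+0·0.277221≈6.205292; next y=-3/5·0.678238+1/4·6.205292≈1.144380
n=7: y≈1.144380, sp=2, e=sp−y≈0.855620; I≈7.807581, D=e−e_prev≈-0.466142; u=3/4·0.855620+3/4·7.807581+0·(-0.466142)≈6.497401; next y=-3/5·1.144380+1/4·6.497401≈0.937722
n=8: y≈0.937722, sp=2, e=sp−y≈1.062278; I≈8.869859, D=e−e_prev≈0.206658; u=3/4·1.062278+3/4·8.869859+0·0.206658≈7.449102; next y=-3/5·0.937722+1/4·7.449102≈1.299642
n=9: y≈1.299642, sp=2, e=sp−y≈0.700358; I≈9.570216, D=e−e_prev≈-0.361920; u=3/4·0.700358+3/4·9.570216+0·(-0.361920)≈7.702931; next y=-3/5·1.299642+1/4·7.702931≈1.145947
n=10: y≈1.145947, sp=2, e=sp−y≈0.854053; I≈10.424269, D=e−e_prev≈0.153695; u=3/4·0.854053+3/4·10.424269+0·0.153695≈8.458741; next y=-3/5·1.145947+1/4·8.458741≈1.427117
n=11: y≈1.427117, sp=2, e=sp−y≈0.572883; I≈10.997152, D=e−e_prev≈-0.281170; u=3/4·0.572883+3/4·10.997152+0·(-0.281170)≈8.677526; next y=-3/5·1.427117+1/4·8.677526≈1.313111
n=12: y≈1.313111, sp=2, e=sp−y≈0.686889; I≈11.684041, D=e−e_prev≈0.114006; u=3/4·0.686889+3/4·11.684041+0·0.114006≈9.278197; next y=-3/5·1.313111+1/4·9.278197≈1.531682

0 1 1.500 0.000
1 1 1.688 0.375
2 1 2.423 0.197
3 1 2.589 0.488
4 2 4.673 0.355
5 2 5.006 0.955
6 2 6.205 0.678
7 2 6.497 1.144
8 2 7.449 0.938
9 2 7.703 1.300
10 2 8.459 1.146
11 2 8.678 1.427
12 2 9.278 1.313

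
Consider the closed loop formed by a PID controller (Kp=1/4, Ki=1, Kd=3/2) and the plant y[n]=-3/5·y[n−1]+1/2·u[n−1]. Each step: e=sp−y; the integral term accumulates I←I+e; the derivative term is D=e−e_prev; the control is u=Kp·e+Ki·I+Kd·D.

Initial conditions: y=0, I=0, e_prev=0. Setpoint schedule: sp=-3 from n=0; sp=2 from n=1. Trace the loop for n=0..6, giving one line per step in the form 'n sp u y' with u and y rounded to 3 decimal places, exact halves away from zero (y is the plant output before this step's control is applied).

(exact arithmetic carried between steps; '≈' marks a value shown rounded to 6 d.p. or computed from one; I and e_prev carry over from the previous line; the table rounds u and y to 3 d.p., halves away from zero)
n=0: y=0, sp=-3, e=sp−y=-3; I=-3, D=e−e_prev=-3; u=1/4·(-3)+1·(-3)+3/2·(-3)=-8.25; next y=-3/5·0+1/2·(-8.25)=-4.125
n=1: y=-4.125, sp=2, e=sp−y=6.125; I=3.125, D=e−e_prev=9.125; u=1/4·6.125+1·3.125+3/2·9.125=18.34375; next y=-3/5·(-4.125)+1/2·18.34375=11.646875
n=2: y=11.646875, sp=2, e=sp−y=-9.646875; I=-6.521875, D=e−e_prev=-15.771875; u=1/4·(-9.646875)+1·(-6.521875)+3/2·(-15.771875)≈-32.591406; next y=-3/5·11.646875+1/2·(-32.591406)≈-23.283828
n=3: y≈-23.283828, sp=2, e=sp−y≈25.283828; I≈18.761953, D=e−e_prev≈34.930703; u=1/4·25.283828+1·18.761953+3/2·34.930703≈77.478965; next y=-3/5·(-23.283828)+1/2·77.478965≈52.709779
n=4: y≈52.709779, sp=2, e=sp−y≈-50.709779; I≈-31.947826, D=e−e_prev≈-75.993607; u=1/4·(-50.709779)+1·(-31.947826)+3/2·(-75.993607)≈-158.615682; next y=-3/5·52.709779+1/2·(-158.615682)≈-110.933709
n=5: y≈-110.933709, sp=2, e=sp−y≈112.933709; I≈80.985882, D=e−e_prev≈163.643488; u=1/4·112.933709+1·80.985882+3/2·163.643488≈354.684542; next y=-3/5·(-110.933709)+1/2·354.684542≈243.902496
n=6: y≈243.902496, sp=2, e=sp−y≈-241.902496; I≈-160.916613, D=e−e_prev≈-354.836205; u=1/4·(-241.902496)+1·(-160.916613)+3/2·(-354.836205)≈-753.646544; next y=-3/5·243.902496+1/2·(-753.646544)≈-523.164770

0 -3 -8.250 0.000
1 2 18.344 -4.125
2 2 -32.591 11.647
3 2 77.479 -23.284
4 2 -158.616 52.710
5 2 354.685 -110.934
6 2 -753.647 243.902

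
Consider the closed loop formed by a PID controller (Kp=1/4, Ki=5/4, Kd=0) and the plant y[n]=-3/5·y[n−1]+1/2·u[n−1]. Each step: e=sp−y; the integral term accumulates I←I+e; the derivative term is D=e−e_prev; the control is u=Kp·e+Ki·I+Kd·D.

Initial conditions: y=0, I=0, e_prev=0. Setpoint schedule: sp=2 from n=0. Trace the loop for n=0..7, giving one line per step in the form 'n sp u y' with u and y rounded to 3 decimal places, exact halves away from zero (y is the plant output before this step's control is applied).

(exact arithmetic carried between steps; '≈' marks a value shown rounded to 6 d.p. or computed from one; I and e_prev carry over from the previous line; the table rounds u and y to 3 d.p., halves away from zero)
n=0: y=0, sp=2, e=sp−y=2; I=2, D=e−e_prev=2; u=1/4·2+5/4·2+0·2=3; next y=-3/5·0+1/2·3=1.5
n=1: y=1.5, sp=2, e=sp−y=0.5; I=2.5, D=e−e_prev=-1.5; u=1/4·0.5+5/4·2.5+0·(-1.5)=3.25; next y=-3/5·1.5+1/2·3.25=0.725
n=2: y=0.725, sp=2, e=sp−y=1.275; I=3.775, D=e−e_prev=0.775; u=1/4·1.275+5/4·3.775+0·0.775=5.0375; next y=-3/5·0.725+1/2·5.0375=2.08375
n=3: y=2.08375, sp=2, e=sp−y=-0.08375; I=3.69125, D=e−e_prev=-1.35875; u=1/4·(-0.08375)+5/4·3.69125+0·(-1.35875)=4.593125; next y=-3/5·2.08375+1/2·4.593125≈1.046313
n=4: y≈1.046313, sp=2, e=sp−y≈0.953688; I≈4.644938, D=e−e_prev≈1.037438; u=1/4·0.953688+5/4·4.644938+0·1.037438≈6.044594; next y=-3/5·1.046313+1/2·6.044594≈2.394509
n=5: y≈2.394509, sp=2, e=sp−y≈-0.394509; I≈4.250428, D=e−e_prev≈-1.348197; u=1/4·(-0.394509)+5/4·4.250428+0·(-1.348197)≈5.214408; next y=-3/5·2.394509+1/2·5.214408≈1.170498
n=6: y≈1.170498, sp=2, e=sp−y≈0.829502; I≈5.079930, D=e−e_prev≈1.224011; u=1/4·0.829502+5/4·5.079930+0·1.224011≈6.557288; next y=-3/5·1.170498+1/2·6.557288≈2.576345
n=7: y≈2.576345, sp=2, e=sp−y≈-0.576345; I≈4.503585, D=e−e_prev≈-1.405847; u=1/4·(-0.576345)+5/4·4.503585+0·(-1.405847)≈5.485395; next y=-3/5·2.576345+1/2·5.485395≈1.196891

0 2 3.000 0.000
1 2 3.250 1.500
2 2 5.038 0.725
3 2 4.593 2.084
4 2 6.045 1.046
5 2 5.214 2.395
6 2 6.557 1.170
7 2 5.485 2.576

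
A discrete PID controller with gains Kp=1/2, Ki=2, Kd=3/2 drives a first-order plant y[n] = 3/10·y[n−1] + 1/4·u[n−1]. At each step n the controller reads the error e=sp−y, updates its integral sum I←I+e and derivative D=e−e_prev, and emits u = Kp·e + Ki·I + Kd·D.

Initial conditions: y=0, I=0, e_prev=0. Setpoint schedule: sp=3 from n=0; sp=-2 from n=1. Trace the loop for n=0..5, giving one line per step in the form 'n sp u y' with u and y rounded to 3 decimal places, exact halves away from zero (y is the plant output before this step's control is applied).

(exact arithmetic carried between steps; '≈' marks a value shown rounded to 6 d.p. or computed from one; I and e_prev carry over from the previous line; the table rounds u and y to 3 d.p., halves away from zero)
n=0: y=0, sp=3, e=sp−y=3; I=3, D=e−e_prev=3; u=1/2·3+2·3+3/2·3=12; next y=3/10·0+1/4·12=3
n=1: y=3, sp=-2, e=sp−y=-5; I=-2, D=e−e_prev=-8; u=1/2·(-5)+2·(-2)+3/2·(-8)=-18.5; next y=3/10·3+1/4·(-18.5)=-3.725
n=2: y=-3.725, sp=-2, e=sp−y=1.725; I=-0.275, D=e−e_prev=6.725; u=1/2·1.725+2·(-0.275)+3/2·6.725=10.4; next y=3/10·(-3.725)+1/4·10.4=1.4825
n=3: y=1.4825, sp=-2, e=sp−y=-3.4825; I=-3.7575, D=e−e_prev=-5.2075; u=1/2·(-3.4825)+2·(-3.7575)+3/2·(-5.2075)=-17.0675; next y=3/10·1.4825+1/4·(-17.0675)=-3.822125
n=4: y=-3.822125, sp=-2, e=sp−y=1.822125; I=-1.935375, D=e−e_prev=5.304625; u=1/2·1.822125+2·(-1.935375)+3/2·5.304625=4.99725; next y=3/10·(-3.822125)+1/4·4.99725=0.102675
n=5: y=0.102675, sp=-2, e=sp−y=-2.102675; I=-4.03805, D=e−e_prev=-3.9248; u=1/2·(-2.102675)+2·(-4.03805)+3/2·(-3.9248)≈-15.014638; next y=3/10·0.102675+1/4·(-15.014638)≈-3.722857

0 3 12.000 0.000
1 -2 -18.500 3.000
2 -2 10.400 -3.725
3 -2 -17.068 1.483
4 -2 4.997 -3.822
5 -2 -15.015 0.103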